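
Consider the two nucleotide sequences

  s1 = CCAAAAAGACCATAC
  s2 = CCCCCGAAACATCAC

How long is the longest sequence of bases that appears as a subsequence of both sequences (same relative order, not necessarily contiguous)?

10

Taking C (s1 #1, s2 #4); then C (s1 #2, s2 #5); then A (s1 #6, s2 #7); then A (s1 #7, s2 #8); then A (s1 #9, s2 #9); then C (s1 #11, s2 #10); then A (s1 #12, s2 #11); then T (s1 #13, s2 #12); then A (s1 #14, s2 #14); then C (s1 #15, s2 #15) gives a common subsequence of length 10. Since dp[15][15] = 10, nothing longer is possible.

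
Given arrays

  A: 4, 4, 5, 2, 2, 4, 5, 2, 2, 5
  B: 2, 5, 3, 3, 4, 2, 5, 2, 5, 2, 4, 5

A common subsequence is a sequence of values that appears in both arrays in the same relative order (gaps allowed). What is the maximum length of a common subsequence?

One common subsequence of length 6: 4 (A #1, B #5); then 5 (A #3, B #7); then 2 (A #4, B #8); then 2 (A #5, B #10); then 4 (A #6, B #11); then 5 (A #10, B #12). The LCS DP gives dp[10][12] = 6, so this is optimal.

6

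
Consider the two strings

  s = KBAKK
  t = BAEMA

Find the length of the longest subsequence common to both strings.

2

Let dp[i][j] be the LCS length of the first i characters of s and the first j characters of t. dp[i][j] = dp[i-1][j-1]+1 when the i-th and j-th characters match, else max(dp[i-1][j], dp[i][j-1]).
    ·  B  A  E  M  A
 ·  0  0  0  0  0  0
 K  0  0  0  0  0  0
 B  0  1  1  1  1  1
 A  0  1  2  2  2  2
 K  0  1  2  2  2  2
 K  0  1  2  2  2  2
dp[5][5] = 2. One LCS (by backtracking along matches): BA.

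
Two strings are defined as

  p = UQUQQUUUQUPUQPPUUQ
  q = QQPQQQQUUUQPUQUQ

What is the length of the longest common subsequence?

12

Pick Q at p[2]=q[5] → Q at p[4]=q[6] → Q at p[5]=q[7] → U at p[6]=q[8] → U at p[7]=q[9] → U at p[8]=q[10] → Q at p[9]=q[11] → P at p[11]=q[12] → U at p[12]=q[13] → Q at p[13]=q[14] → U at p[17]=q[15] → Q at p[18]=q[16]; all 12 characters appear in both, in order, and the DP table's final entry dp[18][16] is also 12, so no common subsequence is longer.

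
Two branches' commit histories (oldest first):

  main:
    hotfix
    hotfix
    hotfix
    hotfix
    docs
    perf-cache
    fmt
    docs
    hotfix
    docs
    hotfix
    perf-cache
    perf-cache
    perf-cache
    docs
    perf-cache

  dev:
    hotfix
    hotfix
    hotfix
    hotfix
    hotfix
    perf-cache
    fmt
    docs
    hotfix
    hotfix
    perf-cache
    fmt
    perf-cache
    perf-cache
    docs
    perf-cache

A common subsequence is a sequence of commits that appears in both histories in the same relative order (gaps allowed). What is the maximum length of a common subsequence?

Pick hotfix (main #1, dev #2) → hotfix (main #2, dev #3) → hotfix (main #3, dev #4) → hotfix (main #4, dev #5) → perf-cache (main #6, dev #6) → fmt (main #7, dev #7) → docs (main #8, dev #8) → hotfix (main #9, dev #9) → hotfix (main #11, dev #10) → perf-cache (main #12, dev #11) → perf-cache (main #13, dev #13) → perf-cache (main #14, dev #14) → docs (main #15, dev #15) → perf-cache (main #16, dev #16); all 14 commits appear in both, in order, and the DP table's final entry dp[16][16] is also 14, so no common subsequence is longer.

14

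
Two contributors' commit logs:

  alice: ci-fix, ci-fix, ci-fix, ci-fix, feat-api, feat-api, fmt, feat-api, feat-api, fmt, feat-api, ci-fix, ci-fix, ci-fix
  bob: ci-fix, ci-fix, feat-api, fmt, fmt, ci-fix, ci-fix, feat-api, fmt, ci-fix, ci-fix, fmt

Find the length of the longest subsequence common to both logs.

Pick ci-fix [1,1] → ci-fix [2,2] → ci-fix [3,6] → ci-fix [4,7] → feat-api [9,8] → fmt [10,9] → ci-fix [12,10] → ci-fix [13,11]; all 8 commits appear in both, in order. Since dp[14][12] = 8, nothing longer is possible.

8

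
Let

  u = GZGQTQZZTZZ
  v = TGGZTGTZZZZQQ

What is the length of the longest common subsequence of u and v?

Taking G (u #1, v #3), then Z (u #2, v #4), then G (u #3, v #6), then T (u #5, v #7), then Z (u #7, v #8), then Z (u #8, v #9), then Z (u #10, v #10), then Z (u #11, v #11) gives a common subsequence of length 8. Since dp[11][13] = 8, nothing longer is possible.

8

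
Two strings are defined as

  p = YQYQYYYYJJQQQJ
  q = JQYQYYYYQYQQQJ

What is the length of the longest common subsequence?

11

One common subsequence of length 11: Y at p[1]=q[3], Q at p[2]=q[4], Y at p[3]=q[5], Y at p[5]=q[6], Y at p[6]=q[7], Y at p[7]=q[8], Y at p[8]=q[10], Q at p[11]=q[11], Q at p[12]=q[12], Q at p[13]=q[13], J at p[14]=q[14]. dp[14][14] = 11 confirms this is the maximum.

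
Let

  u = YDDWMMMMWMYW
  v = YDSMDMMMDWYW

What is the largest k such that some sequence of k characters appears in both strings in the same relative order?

Taking Y (u #1, v #1), then D (u #2, v #2), then D (u #3, v #5), then M (u #5, v #6), then M (u #6, v #7), then M (u #7, v #8), then W (u #9, v #10), then Y (u #11, v #11), then W (u #12, v #12) gives a common subsequence of length 9, and the DP table's final entry dp[12][12] is also 9, so no common subsequence is longer.

9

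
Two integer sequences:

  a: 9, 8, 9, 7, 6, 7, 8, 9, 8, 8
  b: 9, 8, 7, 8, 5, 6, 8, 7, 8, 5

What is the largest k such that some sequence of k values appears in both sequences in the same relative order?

One common subsequence of length 6: 9 (a #1, b #1); then 8 (a #2, b #2); then 7 (a #4, b #3); then 6 (a #5, b #6); then 7 (a #6, b #8); then 8 (a #7, b #9), and the DP table's final entry dp[10][10] is also 6, so no common subsequence is longer.

6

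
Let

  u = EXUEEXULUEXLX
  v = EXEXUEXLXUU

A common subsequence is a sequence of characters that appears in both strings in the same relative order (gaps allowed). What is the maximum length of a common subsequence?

9

Let dp[i][j] be the LCS length of the first i characters of u and the first j characters of v. dp[i][j] = dp[i-1][j-1]+1 when the i-th and j-th characters match, else max(dp[i-1][j], dp[i][j-1]).
    ·  E  X  E  X  U  E  X  L  X  U  U
 ·  0  0  0  0  0  0  0  0  0  0  0  0
 E  0  1  1  1  1  1  1  1  1  1  1  1
 X  0  1  2  2  2  2  2  2  2  2  2  2
 U  0  1  2  2  2  3  3  3  3  3  3  3
 E  0  1  2  3  3  3  4  4  4  4  4  4
 E  0  1  2  3  3  3  4  4  4  4  4  4
 X  0  1  2  3  4  4  4  5  5  5  5  5
 U  0  1  2  3  4  5  5  5  5  5  6  6
 L  0  1  2  3  4  5  5  5  6  6  6  6
 U  0  1  2  3  4  5  5  5  6  6  7  7
 E  0  1  2  3  4  5  6  6  6  6  7  7
 X  0  1  2  3  4  5  6  7  7  7  7  7
 L  0  1  2  3  4  5  6  7  8  8  8  8
 X  0  1  2  3  4  5  6  7  8  9  9  9
dp[13][11] = 9. One LCS (by backtracking along matches): EXEXUEXLX.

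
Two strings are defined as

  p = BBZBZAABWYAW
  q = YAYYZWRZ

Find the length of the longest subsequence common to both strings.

3

Taking A (p #6, q #2), then Y (p #10, q #4), then W (p #12, q #6) gives a common subsequence of length 3, and the DP table's final entry dp[12][8] is also 3, so no common subsequence is longer.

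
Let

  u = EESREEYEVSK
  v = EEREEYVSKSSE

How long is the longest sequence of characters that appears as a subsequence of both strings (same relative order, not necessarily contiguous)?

9

Let dp[i][j] be the LCS length of the first i characters of u and the first j characters of v. dp[i][j] = dp[i-1][j-1]+1 when the i-th and j-th characters match, else max(dp[i-1][j], dp[i][j-1]).
    ·  E  E  R  E  E  Y  V  S  K  S  S  E
 ·  0  0  0  0  0  0  0  0  0  0  0  0  0
 E  0  1  1  1  1  1  1  1  1  1  1  1  1
 E  0  1  2  2  2  2  2  2  2  2  2  2  2
 S  0  1  2  2  2  2  2  2  3  3  3  3  3
 R  0  1  2  3  3  3  3  3  3  3  3  3  3
 E  0  1  2  3  4  4  4  4  4  4  4  4  4
 E  0  1  2  3  4  5  5  5  5  5  5  5  5
 Y  0  1  2  3  4  5  6  6  6  6  6  6  6
 E  0  1  2  3  4  5  6  6  6  6  6  6  7
 V  0  1  2  3  4  5  6  7  7  7  7  7  7
 S  0  1  2  3  4  5  6  7  8  8  8  8  8
 K  0  1  2  3  4  5  6  7  8  9  9  9  9
dp[11][12] = 9. One LCS (by backtracking along matches): EEREEYVSK.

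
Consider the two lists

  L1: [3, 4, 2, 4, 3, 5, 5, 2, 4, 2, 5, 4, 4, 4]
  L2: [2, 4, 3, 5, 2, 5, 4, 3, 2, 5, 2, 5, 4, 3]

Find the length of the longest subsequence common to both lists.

One common subsequence of length 9: 2 (L1 #3, L2 #1), then 4 (L1 #4, L2 #2), then 3 (L1 #5, L2 #3), then 5 (L1 #6, L2 #4), then 5 (L1 #7, L2 #6), then 2 (L1 #8, L2 #9), then 2 (L1 #10, L2 #11), then 5 (L1 #11, L2 #12), then 4 (L1 #12, L2 #13). Since dp[14][14] = 9, nothing longer is possible.

9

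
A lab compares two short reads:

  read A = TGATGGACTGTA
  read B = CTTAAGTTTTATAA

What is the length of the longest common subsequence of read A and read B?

Match T (read A #1, read B #3), then G (read A #2, read B #6), then A (read A #3, read B #11), then T (read A #4, read B #12), then A (read A #7, read B #13), then A (read A #12, read B #14) — 6 bases in the same relative order in both. dp[12][14] = 6 confirms this is the maximum.

6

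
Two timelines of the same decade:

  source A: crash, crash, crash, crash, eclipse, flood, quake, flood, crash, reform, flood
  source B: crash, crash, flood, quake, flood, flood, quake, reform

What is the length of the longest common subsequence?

Match crash [3,1]; then crash [4,2]; then flood [6,3]; then quake [7,4]; then flood [8,6]; then reform [10,8] — 6 events in the same relative order in both, and the DP table's final entry dp[11][8] is also 6, so no common subsequence is longer.

6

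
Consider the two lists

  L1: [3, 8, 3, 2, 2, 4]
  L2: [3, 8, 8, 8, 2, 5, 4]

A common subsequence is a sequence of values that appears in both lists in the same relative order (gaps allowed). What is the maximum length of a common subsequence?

Taking 3 at L1[1]=L2[1], then 8 at L1[2]=L2[4], then 2 at L1[4]=L2[5], then 4 at L1[6]=L2[7] gives a common subsequence of length 4. The LCS DP gives dp[6][7] = 4, so this is optimal.

4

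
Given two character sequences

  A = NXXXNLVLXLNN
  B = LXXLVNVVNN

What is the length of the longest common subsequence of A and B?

One common subsequence of length 6: X at A[2]=B[2] → X at A[3]=B[3] → N at A[5]=B[6] → V at A[7]=B[8] → N at A[11]=B[9] → N at A[12]=B[10]. dp[12][10] = 6 confirms this is the maximum.

6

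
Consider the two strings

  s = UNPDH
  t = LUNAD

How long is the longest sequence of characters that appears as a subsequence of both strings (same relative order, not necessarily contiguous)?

3

One common subsequence of length 3: U (s #1, t #2); then N (s #2, t #3); then D (s #4, t #5). The LCS DP gives dp[5][5] = 3, so this is optimal.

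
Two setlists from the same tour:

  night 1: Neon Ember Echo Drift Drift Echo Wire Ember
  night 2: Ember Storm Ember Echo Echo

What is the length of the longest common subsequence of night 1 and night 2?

3

Pick Ember (night 1 #2, night 2 #3) → Echo (night 1 #3, night 2 #4) → Echo (night 1 #6, night 2 #5); all 3 songs appear in both, in order. The LCS DP gives dp[8][5] = 3, so this is optimal.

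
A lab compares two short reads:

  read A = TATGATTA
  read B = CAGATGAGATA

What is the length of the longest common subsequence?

Let dp[i][j] be the LCS length of the first i bases of read A and the first j bases of read B. dp[i][j] = dp[i-1][j-1]+1 when the i-th and j-th bases match, else max(dp[i-1][j], dp[i][j-1]).
    ·  C  A  G  A  T  G  A  G  A  T  A
 ·  0  0  0  0  0  0  0  0  0  0  0  0
 T  0  0  0  0  0  1  1  1  1  1  1  1
 A  0  0  1  1  1  1  1  2  2  2  2  2
 T  0  0  1  1  1  2  2  2  2  2  3  3
 G  0  0  1  2  2  2  3  3  3  3  3  3
 A  0  0  1  2  3  3  3  4  4  4  4  4
 T  0  0  1  2  3  4  4  4  4  4  5  5
 T  0  0  1  2  3  4  4  4  4  4  5  5
 A  0  0  1  2  3  4  4  5  5  5  5  6
dp[8][11] = 6. One LCS (by backtracking along matches): TAGATA.

6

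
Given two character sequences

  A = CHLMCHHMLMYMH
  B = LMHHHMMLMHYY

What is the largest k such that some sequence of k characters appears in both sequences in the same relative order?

Taking L [3,1], then M [4,2], then H [6,4], then H [7,5], then M [8,7], then L [9,8], then M [10,9], then Y [11,12] gives a common subsequence of length 8. Since dp[13][12] = 8, nothing longer is possible.

8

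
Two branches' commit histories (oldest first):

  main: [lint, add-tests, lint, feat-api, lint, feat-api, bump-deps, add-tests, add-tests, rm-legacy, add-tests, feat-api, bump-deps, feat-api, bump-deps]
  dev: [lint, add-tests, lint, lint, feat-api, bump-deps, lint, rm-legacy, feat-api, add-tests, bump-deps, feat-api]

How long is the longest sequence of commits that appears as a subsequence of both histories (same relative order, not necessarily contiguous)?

Match lint [1,1], then add-tests [2,2], then lint [3,3], then lint [5,4], then feat-api [6,5], then bump-deps [7,6], then rm-legacy [10,8], then add-tests [11,10], then bump-deps [13,11], then feat-api [14,12] — 10 commits in the same relative order in both. dp[15][12] = 10 confirms this is the maximum.

10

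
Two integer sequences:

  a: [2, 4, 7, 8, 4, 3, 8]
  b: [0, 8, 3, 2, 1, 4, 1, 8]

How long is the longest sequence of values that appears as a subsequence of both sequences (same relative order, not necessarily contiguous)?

Match 2 (a #1, b #4), then 4 (a #2, b #6), then 8 (a #7, b #8) — 3 values in the same relative order in both. dp[7][8] = 3 confirms this is the maximum.

3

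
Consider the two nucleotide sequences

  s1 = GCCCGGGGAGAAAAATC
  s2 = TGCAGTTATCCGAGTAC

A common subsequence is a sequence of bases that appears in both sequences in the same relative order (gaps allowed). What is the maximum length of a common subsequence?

Taking G at s1[1]=s2[2] → C at s1[2]=s2[3] → C at s1[3]=s2[10] → C at s1[4]=s2[11] → G at s1[8]=s2[12] → A at s1[9]=s2[13] → G at s1[10]=s2[14] → A at s1[15]=s2[16] → C at s1[17]=s2[17] gives a common subsequence of length 9, and the DP table's final entry dp[17][17] is also 9, so no common subsequence is longer.

9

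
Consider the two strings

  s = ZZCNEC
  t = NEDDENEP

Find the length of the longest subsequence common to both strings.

Taking N at s[4]=t[6] → E at s[5]=t[7] gives a common subsequence of length 2. dp[6][8] = 2 confirms this is the maximum.

2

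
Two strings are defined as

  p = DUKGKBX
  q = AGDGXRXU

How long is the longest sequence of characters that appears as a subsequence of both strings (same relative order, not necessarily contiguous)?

3

Pick D [1,3] → G [4,4] → X [7,7]; all 3 characters appear in both, in order, and the DP table's final entry dp[7][8] is also 3, so no common subsequence is longer.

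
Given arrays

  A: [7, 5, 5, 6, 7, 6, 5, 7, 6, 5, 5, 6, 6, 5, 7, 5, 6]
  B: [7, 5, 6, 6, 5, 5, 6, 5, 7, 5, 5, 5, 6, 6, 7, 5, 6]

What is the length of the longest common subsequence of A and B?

Pick 7 at A[1]=B[1], 5 at A[2]=B[5], 5 at A[3]=B[6], 6 at A[4]=B[7], 7 at A[5]=B[9], 5 at A[7]=B[10], 5 at A[10]=B[11], 5 at A[11]=B[12], 6 at A[12]=B[13], 6 at A[13]=B[14], 7 at A[15]=B[15], 5 at A[16]=B[16], 6 at A[17]=B[17]; all 13 values appear in both, in order, and the DP table's final entry dp[17][17] is also 13, so no common subsequence is longer.

13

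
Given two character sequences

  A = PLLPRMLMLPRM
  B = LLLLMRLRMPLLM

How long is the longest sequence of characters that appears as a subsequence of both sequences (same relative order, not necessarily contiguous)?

One common subsequence of length 7: L at A[2]=B[4], then L at A[3]=B[7], then R at A[5]=B[8], then M at A[6]=B[9], then L at A[7]=B[11], then L at A[9]=B[12], then M at A[12]=B[13]. Since dp[12][13] = 7, nothing longer is possible.

7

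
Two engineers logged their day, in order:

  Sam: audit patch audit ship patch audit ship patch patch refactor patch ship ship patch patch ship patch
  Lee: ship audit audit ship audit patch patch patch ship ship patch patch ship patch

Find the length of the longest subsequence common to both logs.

Match audit [1,2], then audit [3,3], then ship [4,4], then audit [6,5], then patch [8,6], then patch [9,7], then patch [11,8], then ship [12,9], then ship [13,10], then patch [14,11], then patch [15,12], then ship [16,13], then patch [17,14] — 13 tasks in the same relative order in both, and the DP table's final entry dp[17][14] is also 13, so no common subsequence is longer.

13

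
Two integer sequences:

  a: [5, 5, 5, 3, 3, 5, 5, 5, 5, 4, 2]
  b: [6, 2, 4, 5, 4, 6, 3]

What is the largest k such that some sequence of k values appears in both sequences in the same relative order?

Let dp[i][j] be the LCS length of the first i values of a and the first j values of b. dp[i][j] = dp[i-1][j-1]+1 when the i-th and j-th values match, else max(dp[i-1][j], dp[i][j-1]).
    ·  6  2  4  5  4  6  3
 ·  0  0  0  0  0  0  0  0
 5  0  0  0  0  1  1  1  1
 5  0  0  0  0  1  1  1  1
 5  0  0  0  0  1  1  1  1
 3  0  0  0  0  1  1  1  2
 3  0  0  0  0  1  1  1  2
 5  0  0  0  0  1  1  1  2
 5  0  0  0  0  1  1  1  2
 5  0  0  0  0  1  1  1  2
 5  0  0  0  0  1  1  1  2
 4  0  0  0  1  1  2  2  2
 2  0  0  1  1  1  2  2  2
dp[11][7] = 2. One LCS (by backtracking along matches): 5, 3.

2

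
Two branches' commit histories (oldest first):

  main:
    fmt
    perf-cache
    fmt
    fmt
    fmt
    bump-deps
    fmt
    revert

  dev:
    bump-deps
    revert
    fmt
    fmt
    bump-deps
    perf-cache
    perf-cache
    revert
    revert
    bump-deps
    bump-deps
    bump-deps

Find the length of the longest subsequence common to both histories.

Taking fmt (main #4, dev #3), fmt (main #5, dev #4), bump-deps (main #6, dev #5), revert (main #8, dev #9) gives a common subsequence of length 4, and the DP table's final entry dp[8][12] is also 4, so no common subsequence is longer.

4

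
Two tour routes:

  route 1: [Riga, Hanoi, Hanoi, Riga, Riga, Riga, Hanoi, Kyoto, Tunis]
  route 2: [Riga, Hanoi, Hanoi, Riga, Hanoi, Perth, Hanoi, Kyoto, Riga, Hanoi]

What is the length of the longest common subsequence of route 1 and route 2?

6

Taking Riga [1,1]; then Hanoi [2,2]; then Hanoi [3,3]; then Riga [4,4]; then Riga [6,9]; then Hanoi [7,10] gives a common subsequence of length 6. The LCS DP gives dp[9][10] = 6, so this is optimal.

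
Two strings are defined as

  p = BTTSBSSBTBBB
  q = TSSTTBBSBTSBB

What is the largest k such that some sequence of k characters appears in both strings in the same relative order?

One common subsequence of length 8: T [2,4], T [3,5], B [5,7], S [7,8], B [8,9], T [9,10], B [11,12], B [12,13]. dp[12][13] = 8 confirms this is the maximum.

8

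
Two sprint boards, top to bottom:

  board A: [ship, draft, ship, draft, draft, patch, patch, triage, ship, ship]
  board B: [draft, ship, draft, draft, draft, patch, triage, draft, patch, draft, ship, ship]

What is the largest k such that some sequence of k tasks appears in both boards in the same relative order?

Pick ship (board A #1, board B #2), then draft (board A #2, board B #3), then draft (board A #4, board B #4), then draft (board A #5, board B #5), then patch (board A #6, board B #6), then patch (board A #7, board B #9), then ship (board A #9, board B #11), then ship (board A #10, board B #12); all 8 tasks appear in both, in order. The LCS DP gives dp[10][12] = 8, so this is optimal.

8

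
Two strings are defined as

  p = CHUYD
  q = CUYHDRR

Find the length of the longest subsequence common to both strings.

4

Let dp[i][j] be the LCS length of the first i characters of p and the first j characters of q. dp[i][j] = dp[i-1][j-1]+1 when the i-th and j-th characters match, else max(dp[i-1][j], dp[i][j-1]).
    ·  C  U  Y  H  D  R  R
 ·  0  0  0  0  0  0  0  0
 C  0  1  1  1  1  1  1  1
 H  0  1  1  1  2  2  2  2
 U  0  1  2  2  2  2  2  2
 Y  0  1  2  3  3  3  3  3
 D  0  1  2  3  3  4  4  4
dp[5][7] = 4. One LCS (by backtracking along matches): CUYD.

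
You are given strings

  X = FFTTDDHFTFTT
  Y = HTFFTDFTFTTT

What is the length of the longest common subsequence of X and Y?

9

Taking F at X[1]=Y[3]; then F at X[2]=Y[4]; then T at X[4]=Y[5]; then D at X[6]=Y[6]; then F at X[8]=Y[7]; then T at X[9]=Y[8]; then F at X[10]=Y[9]; then T at X[11]=Y[11]; then T at X[12]=Y[12] gives a common subsequence of length 9, and the DP table's final entry dp[12][12] is also 9, so no common subsequence is longer.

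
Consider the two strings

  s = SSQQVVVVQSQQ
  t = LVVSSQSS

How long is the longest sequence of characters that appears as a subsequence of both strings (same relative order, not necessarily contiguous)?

Pick S [1,4]; then S [2,5]; then Q [3,6]; then S [10,8]; all 4 characters appear in both, in order. Since dp[12][8] = 4, nothing longer is possible.

4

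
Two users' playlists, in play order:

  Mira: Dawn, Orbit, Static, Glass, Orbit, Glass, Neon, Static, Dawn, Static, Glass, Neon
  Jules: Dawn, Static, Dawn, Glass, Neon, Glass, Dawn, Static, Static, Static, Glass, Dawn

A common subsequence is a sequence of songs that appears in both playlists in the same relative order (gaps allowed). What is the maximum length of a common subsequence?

Taking Dawn [1,1], then Static [3,2], then Glass [4,4], then Glass [6,6], then Static [8,9], then Static [10,10], then Glass [11,11] gives a common subsequence of length 7, and the DP table's final entry dp[12][12] is also 7, so no common subsequence is longer.

7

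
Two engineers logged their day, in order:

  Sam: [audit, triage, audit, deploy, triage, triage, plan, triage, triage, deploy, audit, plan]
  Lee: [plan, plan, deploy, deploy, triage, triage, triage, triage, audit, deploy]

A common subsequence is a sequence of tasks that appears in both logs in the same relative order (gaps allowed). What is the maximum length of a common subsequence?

Match deploy [4,4]; then triage [5,5]; then triage [6,6]; then triage [8,7]; then triage [9,8]; then deploy [10,10] — 6 tasks in the same relative order in both. dp[12][10] = 6 confirms this is the maximum.

6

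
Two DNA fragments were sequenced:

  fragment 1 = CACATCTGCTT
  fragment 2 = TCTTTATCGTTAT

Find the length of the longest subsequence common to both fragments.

Taking C (fragment 1 #1, fragment 2 #2); then A (fragment 1 #4, fragment 2 #6); then T (fragment 1 #5, fragment 2 #7); then C (fragment 1 #6, fragment 2 #8); then T (fragment 1 #7, fragment 2 #10); then T (fragment 1 #10, fragment 2 #11); then T (fragment 1 #11, fragment 2 #13) gives a common subsequence of length 7, and the DP table's final entry dp[11][13] is also 7, so no common subsequence is longer.

7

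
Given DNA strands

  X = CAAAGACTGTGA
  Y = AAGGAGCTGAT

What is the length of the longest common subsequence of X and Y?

Match A at X[2]=Y[1], then A at X[3]=Y[2], then A at X[4]=Y[5], then G at X[5]=Y[6], then C at X[7]=Y[7], then T at X[8]=Y[8], then G at X[9]=Y[9], then T at X[10]=Y[11] — 8 bases in the same relative order in both. Since dp[12][11] = 8, nothing longer is possible.

8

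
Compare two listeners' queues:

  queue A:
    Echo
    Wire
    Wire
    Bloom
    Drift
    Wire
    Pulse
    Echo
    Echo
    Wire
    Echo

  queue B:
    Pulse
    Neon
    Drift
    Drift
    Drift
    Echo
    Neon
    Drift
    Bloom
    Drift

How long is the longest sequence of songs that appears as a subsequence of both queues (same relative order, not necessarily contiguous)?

Taking Echo at queue A[1]=queue B[6] → Bloom at queue A[4]=queue B[9] → Drift at queue A[5]=queue B[10] gives a common subsequence of length 3. Since dp[11][10] = 3, nothing longer is possible.

3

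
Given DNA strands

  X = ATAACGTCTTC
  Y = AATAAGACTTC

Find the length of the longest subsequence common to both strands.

Let dp[i][j] be the LCS length of the first i bases of X and the first j bases of Y. dp[i][j] = dp[i-1][j-1]+1 when the i-th and j-th bases match, else max(dp[i-1][j], dp[i][j-1]).
    ·  A  A  T  A  A  G  A  C  T  T  C
 ·  0  0  0  0  0  0  0  0  0  0  0  0
 A  0  1  1  1  1  1  1  1  1  1  1  1
 T  0  1  1  2  2  2  2  2  2  2  2  2
 A  0  1  2  2  3  3  3  3  3  3  3  3
 A  0  1  2  2  3  4  4  4  4  4  4  4
 C  0  1  2  2  3  4  4  4  5  5  5  5
 G  0  1  2  2  3  4  5  5  5  5  5  5
 T  0  1  2  3  3  4  5  5  5  6  6  6
 C  0  1  2  3  3  4  5  5  6  6  6  7
 T  0  1  2  3  3  4  5  5  6  7  7  7
 T  0  1  2  3  3  4  5  5  6  7  8  8
 C  0  1  2  3  3  4  5  5  6  7  8  9
dp[11][11] = 9. One LCS (by backtracking along matches): ATAAGCTTC.

9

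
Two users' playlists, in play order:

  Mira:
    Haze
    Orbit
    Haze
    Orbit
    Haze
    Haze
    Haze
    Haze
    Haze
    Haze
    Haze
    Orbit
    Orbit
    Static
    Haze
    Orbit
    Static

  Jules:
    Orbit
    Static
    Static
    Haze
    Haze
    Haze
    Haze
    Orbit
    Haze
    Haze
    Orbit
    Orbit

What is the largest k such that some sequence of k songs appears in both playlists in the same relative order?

9

Match Orbit at Mira[2]=Jules[1] → Haze at Mira[3]=Jules[4] → Haze at Mira[5]=Jules[5] → Haze at Mira[6]=Jules[6] → Haze at Mira[7]=Jules[7] → Haze at Mira[10]=Jules[9] → Haze at Mira[11]=Jules[10] → Orbit at Mira[13]=Jules[11] → Orbit at Mira[16]=Jules[12] — 9 songs in the same relative order in both. The LCS DP gives dp[17][12] = 9, so this is optimal.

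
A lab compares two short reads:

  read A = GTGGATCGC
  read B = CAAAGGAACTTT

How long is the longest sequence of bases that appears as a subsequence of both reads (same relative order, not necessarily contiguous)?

Let dp[i][j] be the LCS length of the first i bases of read A and the first j bases of read B. dp[i][j] = dp[i-1][j-1]+1 when the i-th and j-th bases match, else max(dp[i-1][j], dp[i][j-1]).
    ·  C  A  A  A  G  G  A  A  C  T  T  T
 ·  0  0  0  0  0  0  0  0  0  0  0  0  0
 G  0  0  0  0  0  1  1  1  1  1  1  1  1
 T  0  0  0  0  0  1  1  1  1  1  2  2  2
 G  0  0  0  0  0  1  2  2  2  2  2  2  2
 G  0  0  0  0  0  1  2  2  2  2  2  2  2
 A  0  0  1  1  1  1  2  3  3  3  3  3  3
 T  0  0  1  1  1  1  2  3  3  3  4  4  4
 C  0  1  1  1  1  1  2  3  3  4  4  4  4
 G  0  1  1  1  1  2  2  3  3  4  4  4  4
 C  0  1  1  1  1  2  2  3  3  4  4  4  4
dp[9][12] = 4. One LCS (by backtracking along matches): GGAT.

4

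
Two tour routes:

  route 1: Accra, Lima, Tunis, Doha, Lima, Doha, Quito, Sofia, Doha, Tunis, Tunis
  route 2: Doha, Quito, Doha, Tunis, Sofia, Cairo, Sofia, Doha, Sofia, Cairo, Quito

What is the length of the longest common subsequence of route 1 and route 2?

Match Doha [4,1], Doha [6,3], Sofia [8,7], Doha [9,8] — 4 stops in the same relative order in both, and the DP table's final entry dp[11][11] is also 4, so no common subsequence is longer.

4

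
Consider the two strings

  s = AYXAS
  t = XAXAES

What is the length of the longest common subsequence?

Match A (s #1, t #2), then X (s #3, t #3), then A (s #4, t #4), then S (s #5, t #6) — 4 characters in the same relative order in both, and the DP table's final entry dp[5][6] is also 4, so no common subsequence is longer.

4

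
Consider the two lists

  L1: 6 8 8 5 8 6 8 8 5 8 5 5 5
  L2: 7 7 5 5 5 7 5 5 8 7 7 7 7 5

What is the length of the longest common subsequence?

5

One common subsequence of length 5: 5 at L1[4]=L2[4] → 5 at L1[9]=L2[5] → 5 at L1[11]=L2[7] → 5 at L1[12]=L2[8] → 5 at L1[13]=L2[14]. dp[13][14] = 5 confirms this is the maximum.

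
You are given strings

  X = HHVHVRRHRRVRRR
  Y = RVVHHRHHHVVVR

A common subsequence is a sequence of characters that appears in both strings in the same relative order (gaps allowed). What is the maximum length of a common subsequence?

Match H at X[1]=Y[8], H at X[2]=Y[9], V at X[3]=Y[10], V at X[5]=Y[11], V at X[11]=Y[12], R at X[14]=Y[13] — 6 characters in the same relative order in both. dp[14][13] = 6 confirms this is the maximum.

6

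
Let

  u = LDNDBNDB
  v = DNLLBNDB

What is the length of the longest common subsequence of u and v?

6

Let dp[i][j] be the LCS length of the first i characters of u and the first j characters of v. dp[i][j] = dp[i-1][j-1]+1 when the i-th and j-th characters match, else max(dp[i-1][j], dp[i][j-1]).
    ·  D  N  L  L  B  N  D  B
 ·  0  0  0  0  0  0  0  0  0
 L  0  0  0  1  1  1  1  1  1
 D  0  1  1  1  1  1  1  2  2
 N  0  1  2  2  2  2  2  2  2
 D  0  1  2  2  2  2  2  3  3
 B  0  1  2  2  2  3  3  3  4
 N  0  1  2  2  2  3  4  4  4
 D  0  1  2  2  2  3  4  5  5
 B  0  1  2  2  2  3  4  5  6
dp[8][8] = 6. One LCS (by backtracking along matches): DNBNDB.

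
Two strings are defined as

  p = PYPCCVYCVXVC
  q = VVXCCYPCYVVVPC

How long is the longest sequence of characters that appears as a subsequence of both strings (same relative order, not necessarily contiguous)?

7

Pick Y at p[2]=q[6], then P at p[3]=q[7], then C at p[4]=q[8], then V at p[6]=q[10], then V at p[9]=q[11], then V at p[11]=q[12], then C at p[12]=q[14]; all 7 characters appear in both, in order, and the DP table's final entry dp[12][14] is also 7, so no common subsequence is longer.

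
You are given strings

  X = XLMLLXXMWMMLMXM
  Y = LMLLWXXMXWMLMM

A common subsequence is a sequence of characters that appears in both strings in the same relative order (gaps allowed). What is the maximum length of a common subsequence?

One common subsequence of length 12: L (X #2, Y #1), M (X #3, Y #2), L (X #4, Y #3), L (X #5, Y #4), X (X #6, Y #6), X (X #7, Y #7), M (X #8, Y #8), W (X #9, Y #10), M (X #11, Y #11), L (X #12, Y #12), M (X #13, Y #13), M (X #15, Y #14), and the DP table's final entry dp[15][14] is also 12, so no common subsequence is longer.

12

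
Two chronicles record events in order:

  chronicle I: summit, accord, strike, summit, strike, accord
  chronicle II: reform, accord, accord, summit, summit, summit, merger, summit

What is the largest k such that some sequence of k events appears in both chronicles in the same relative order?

One common subsequence of length 2: summit at chronicle I[1]=chronicle II[6]; then summit at chronicle I[4]=chronicle II[8]. Since dp[6][8] = 2, nothing longer is possible.

2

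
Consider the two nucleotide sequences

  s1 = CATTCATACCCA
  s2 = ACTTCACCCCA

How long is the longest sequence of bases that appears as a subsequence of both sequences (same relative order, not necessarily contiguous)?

Match C [1,2], T [3,3], T [4,4], C [5,5], A [6,6], C [9,8], C [10,9], C [11,10], A [12,11] — 9 bases in the same relative order in both. The LCS DP gives dp[12][11] = 9, so this is optimal.

9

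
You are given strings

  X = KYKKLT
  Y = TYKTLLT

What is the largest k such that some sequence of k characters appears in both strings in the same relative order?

4

Pick Y at X[2]=Y[2]; then K at X[3]=Y[3]; then L at X[5]=Y[6]; then T at X[6]=Y[7]; all 4 characters appear in both, in order. dp[6][7] = 4 confirms this is the maximum.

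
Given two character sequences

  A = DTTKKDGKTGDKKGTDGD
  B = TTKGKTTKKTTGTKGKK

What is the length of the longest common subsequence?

11

Match T [2,1] → T [3,2] → K [5,3] → G [7,4] → K [8,5] → T [9,7] → K [12,8] → K [13,9] → G [14,12] → T [15,13] → G [17,15] — 11 characters in the same relative order in both. dp[18][17] = 11 confirms this is the maximum.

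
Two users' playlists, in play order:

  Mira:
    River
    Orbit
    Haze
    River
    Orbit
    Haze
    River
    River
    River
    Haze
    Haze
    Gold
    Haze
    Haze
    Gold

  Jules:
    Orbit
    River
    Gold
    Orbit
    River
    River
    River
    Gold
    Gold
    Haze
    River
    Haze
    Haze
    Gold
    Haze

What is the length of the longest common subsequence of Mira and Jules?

Taking River at Mira[1]=Jules[2]; then Orbit at Mira[2]=Jules[4]; then River at Mira[4]=Jules[5]; then River at Mira[7]=Jules[6]; then River at Mira[8]=Jules[7]; then River at Mira[9]=Jules[11]; then Haze at Mira[10]=Jules[12]; then Haze at Mira[11]=Jules[13]; then Gold at Mira[12]=Jules[14]; then Haze at Mira[14]=Jules[15] gives a common subsequence of length 10, and the DP table's final entry dp[15][15] is also 10, so no common subsequence is longer.

10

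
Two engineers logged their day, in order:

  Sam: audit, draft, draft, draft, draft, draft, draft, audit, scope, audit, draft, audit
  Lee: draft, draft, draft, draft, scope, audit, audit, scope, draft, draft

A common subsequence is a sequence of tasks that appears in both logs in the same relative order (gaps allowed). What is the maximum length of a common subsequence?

Taking draft [2,1] → draft [3,2] → draft [4,3] → draft [5,4] → audit [8,7] → scope [9,8] → draft [11,10] gives a common subsequence of length 7. dp[12][10] = 7 confirms this is the maximum.

7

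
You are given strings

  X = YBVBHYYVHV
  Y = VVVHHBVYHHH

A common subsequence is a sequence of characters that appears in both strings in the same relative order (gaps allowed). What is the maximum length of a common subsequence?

4

Let dp[i][j] be the LCS length of the first i characters of X and the first j characters of Y. dp[i][j] = dp[i-1][j-1]+1 when the i-th and j-th characters match, else max(dp[i-1][j], dp[i][j-1]).
    ·  V  V  V  H  H  B  V  Y  H  H  H
 ·  0  0  0  0  0  0  0  0  0  0  0  0
 Y  0  0  0  0  0  0  0  0  1  1  1  1
 B  0  0  0  0  0  0  1  1  1  1  1  1
 V  0  1  1  1  1  1  1  2  2  2  2  2
 B  0  1  1  1  1  1  2  2  2  2  2  2
 H  0  1  1  1  2  2  2  2  2  3  3  3
 Y  0  1  1  1  2  2  2  2  3  3  3  3
 Y  0  1  1  1  2  2  2  2  3  3  3  3
 V  0  1  2  2  2  2  2  3  3  3  3  3
 H  0  1  2  2  3  3  3  3  3  4  4  4
 V  0  1  2  3  3  3  3  4  4  4  4  4
dp[10][11] = 4. One LCS (by backtracking along matches): BVHH.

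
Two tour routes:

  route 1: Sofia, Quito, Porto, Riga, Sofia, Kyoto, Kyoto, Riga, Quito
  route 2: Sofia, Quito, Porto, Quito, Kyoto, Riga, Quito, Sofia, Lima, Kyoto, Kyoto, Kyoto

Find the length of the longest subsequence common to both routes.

7

Taking Sofia (route 1 #1, route 2 #1) → Quito (route 1 #2, route 2 #2) → Porto (route 1 #3, route 2 #3) → Riga (route 1 #4, route 2 #6) → Sofia (route 1 #5, route 2 #8) → Kyoto (route 1 #6, route 2 #11) → Kyoto (route 1 #7, route 2 #12) gives a common subsequence of length 7, and the DP table's final entry dp[9][12] is also 7, so no common subsequence is longer.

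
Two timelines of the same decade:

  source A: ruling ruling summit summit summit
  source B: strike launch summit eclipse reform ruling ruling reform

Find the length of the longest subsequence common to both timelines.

Pick ruling at source A[1]=source B[6], ruling at source A[2]=source B[7]; all 2 events appear in both, in order. Since dp[5][8] = 2, nothing longer is possible.

2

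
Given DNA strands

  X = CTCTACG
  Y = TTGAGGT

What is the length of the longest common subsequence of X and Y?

Let dp[i][j] be the LCS length of the first i bases of X and the first j bases of Y. dp[i][j] = dp[i-1][j-1]+1 when the i-th and j-th bases match, else max(dp[i-1][j], dp[i][j-1]).
    ·  T  T  G  A  G  G  T
 ·  0  0  0  0  0  0  0  0
 C  0  0  0  0  0  0  0  0
 T  0  1  1  1  1  1  1  1
 C  0  1  1  1  1  1  1  1
 T  0  1  2  2  2  2  2  2
 A  0  1  2  2  3  3  3  3
 C  0  1  2  2  3  3  3  3
 G  0  1  2  3  3  4  4  4
dp[7][7] = 4. One LCS (by backtracking along matches): TTAG.

4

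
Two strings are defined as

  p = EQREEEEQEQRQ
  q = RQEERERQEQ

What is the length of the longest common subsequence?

7

Match Q at p[2]=q[2], E at p[4]=q[3], E at p[5]=q[4], E at p[6]=q[6], Q at p[8]=q[8], E at p[9]=q[9], Q at p[12]=q[10] — 7 characters in the same relative order in both. dp[12][10] = 7 confirms this is the maximum.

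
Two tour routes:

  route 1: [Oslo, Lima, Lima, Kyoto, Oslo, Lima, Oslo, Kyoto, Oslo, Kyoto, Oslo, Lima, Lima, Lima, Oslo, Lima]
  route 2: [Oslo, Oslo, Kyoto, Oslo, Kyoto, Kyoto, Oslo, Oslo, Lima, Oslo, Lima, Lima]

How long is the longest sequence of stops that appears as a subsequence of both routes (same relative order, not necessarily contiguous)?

9

Pick Oslo [1,2], then Kyoto [4,3], then Oslo [5,4], then Kyoto [8,6], then Oslo [9,7], then Oslo [11,8], then Lima [12,9], then Lima [14,11], then Lima [16,12]; all 9 stops appear in both, in order. Since dp[16][12] = 9, nothing longer is possible.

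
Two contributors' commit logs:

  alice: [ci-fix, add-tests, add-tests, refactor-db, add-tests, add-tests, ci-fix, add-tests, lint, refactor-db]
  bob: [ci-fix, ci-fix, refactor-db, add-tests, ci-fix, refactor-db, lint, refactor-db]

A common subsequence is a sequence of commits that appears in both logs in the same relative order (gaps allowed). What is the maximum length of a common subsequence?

6

One common subsequence of length 6: ci-fix (alice #1, bob #2), refactor-db (alice #4, bob #3), add-tests (alice #6, bob #4), ci-fix (alice #7, bob #5), lint (alice #9, bob #7), refactor-db (alice #10, bob #8), and the DP table's final entry dp[10][8] is also 6, so no common subsequence is longer.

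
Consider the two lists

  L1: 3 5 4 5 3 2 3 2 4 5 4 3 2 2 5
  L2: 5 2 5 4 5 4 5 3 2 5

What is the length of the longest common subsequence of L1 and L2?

Let dp[i][j] be the LCS length of the first i values of L1 and the first j values of L2. dp[i][j] = dp[i-1][j-1]+1 when the i-th and j-th values match, else max(dp[i-1][j], dp[i][j-1]).
    ·  5  2  5  4  5  4  5  3  2  5
 ·  0  0  0  0  0  0  0  0  0  0  0
 3  0  0  0  0  0  0  0  0  1  1  1
 5  0  1  1  1  1  1  1  1  1  1  2
 4  0  1  1  1  2  2  2  2  2  2  2
 5  0  1  1  2  2  3  3  3  3  3  3
 3  0  1  1  2  2  3  3  3  4  4  4
 2  0  1  2  2  2  3  3  3  4  5  5
 3  0  1  2  2  2  3  3  3  4  5  5
 2  0  1  2  2  2  3  3  3  4  5  5
 4  0  1  2  2  3  3  4  4  4  5  5
 5  0  1  2  3  3  4  4  5  5  5  6
 4  0  1  2  3  4  4  5  5  5  5  6
 3  0  1  2  3  4  4  5  5  6  6  6
 2  0  1  2  3  4  4  5  5  6  7  7
 2  0  1  2  3  4  4  5  5  6  7  7
 5  0  1  2  3  4  5  5  6  6  7  8
dp[15][10] = 8. One LCS (by backtracking along matches): 5, 4, 5, 4, 5, 3, 2, 5.

8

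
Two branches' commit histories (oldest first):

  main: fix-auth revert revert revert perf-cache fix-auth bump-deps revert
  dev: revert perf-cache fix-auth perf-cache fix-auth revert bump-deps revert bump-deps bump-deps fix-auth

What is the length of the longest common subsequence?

Match fix-auth (main #1, dev #3), then perf-cache (main #5, dev #4), then fix-auth (main #6, dev #5), then bump-deps (main #7, dev #7), then revert (main #8, dev #8) — 5 commits in the same relative order in both. Since dp[8][11] = 5, nothing longer is possible.

5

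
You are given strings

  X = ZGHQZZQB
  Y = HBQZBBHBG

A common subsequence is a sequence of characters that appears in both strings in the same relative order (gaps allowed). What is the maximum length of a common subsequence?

Match H at X[3]=Y[1] → Q at X[4]=Y[3] → Z at X[5]=Y[4] → B at X[8]=Y[8] — 4 characters in the same relative order in both. Since dp[8][9] = 4, nothing longer is possible.

4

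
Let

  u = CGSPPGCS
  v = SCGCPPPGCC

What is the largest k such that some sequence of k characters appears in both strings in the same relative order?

Let dp[i][j] be the LCS length of the first i characters of u and the first j characters of v. dp[i][j] = dp[i-1][j-1]+1 when the i-th and j-th characters match, else max(dp[i-1][j], dp[i][j-1]).
    ·  S  C  G  C  P  P  P  G  C  C
 ·  0  0  0  0  0  0  0  0  0  0  0
 C  0  0  1  1  1  1  1  1  1  1  1
 G  0  0  1  2  2  2  2  2  2  2  2
 S  0  1  1  2  2  2  2  2  2  2  2
 P  0  1  1  2  2  3  3  3  3  3  3
 P  0  1  1  2  2  3  4  4  4  4  4
 G  0  1  1  2  2  3  4  4  5  5  5
 C  0  1  2  2  3  3  4  4  5  6  6
 S  0  1  2  2  3  3  4  4  5  6  6
dp[8][10] = 6. One LCS (by backtracking along matches): CGPPGC.

6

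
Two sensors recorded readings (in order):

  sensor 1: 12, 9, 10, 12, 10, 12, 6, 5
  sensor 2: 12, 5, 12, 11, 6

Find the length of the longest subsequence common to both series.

3

One common subsequence of length 3: 12 [1,1], 12 [4,3], 6 [7,5]. Since dp[8][5] = 3, nothing longer is possible.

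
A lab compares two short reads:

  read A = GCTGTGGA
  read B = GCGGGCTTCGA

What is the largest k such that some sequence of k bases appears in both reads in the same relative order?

6

Taking G (read A #1, read B #5) → C (read A #2, read B #6) → T (read A #3, read B #7) → T (read A #5, read B #8) → G (read A #7, read B #10) → A (read A #8, read B #11) gives a common subsequence of length 6. Since dp[8][11] = 6, nothing longer is possible.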